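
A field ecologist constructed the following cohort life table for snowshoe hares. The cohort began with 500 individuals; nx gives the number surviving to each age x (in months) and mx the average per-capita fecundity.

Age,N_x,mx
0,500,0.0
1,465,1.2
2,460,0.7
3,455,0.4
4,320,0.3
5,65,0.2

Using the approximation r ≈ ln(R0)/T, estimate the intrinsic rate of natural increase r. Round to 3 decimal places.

0.454

lx = nx/n0 = nx/500: 1, 0.93, 0.92, 0.91, 0.64, 0.13
R0 = Σ lx·mx = 0 + 1.116 + 0.644 + 0.364 + 0.192 + 0.026 = 2.342
Σ x·lx·mx = 4.394; T = 4.394/2.342 = 1.87617…
r ≈ ln(R0)/T = ln(2.342)/1.87617… = 0.45359… → 0.454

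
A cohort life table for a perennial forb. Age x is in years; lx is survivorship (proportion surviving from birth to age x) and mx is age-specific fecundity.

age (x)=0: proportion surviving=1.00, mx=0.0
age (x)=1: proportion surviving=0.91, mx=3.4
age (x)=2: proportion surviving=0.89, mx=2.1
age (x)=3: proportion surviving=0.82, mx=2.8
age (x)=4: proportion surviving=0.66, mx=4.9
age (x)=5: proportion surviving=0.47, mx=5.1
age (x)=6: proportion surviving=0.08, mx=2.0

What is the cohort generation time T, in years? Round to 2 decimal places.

3.03

lx·mx: 0, 3.094, 1.869, 2.296, 3.234, 2.397, 0.16 → R0 = 13.05
x·lx·mx: 0, 3.094, 3.738, 6.888, 12.936, 11.985, 0.96 → Σ = 39.601
T = 39.601 / 13.05 = 3.034559… → 3.03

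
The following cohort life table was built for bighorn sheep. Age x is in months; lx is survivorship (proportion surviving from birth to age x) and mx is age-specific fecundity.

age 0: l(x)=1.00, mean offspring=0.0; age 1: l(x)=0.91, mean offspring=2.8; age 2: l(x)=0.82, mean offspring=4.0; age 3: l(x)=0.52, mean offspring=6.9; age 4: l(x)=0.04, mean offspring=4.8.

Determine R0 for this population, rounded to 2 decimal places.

9.61

lx·mx by age: 0, 2.548, 3.28, 3.588, 0.192
R0 = Σ lx·mx = 9.608 → 9.61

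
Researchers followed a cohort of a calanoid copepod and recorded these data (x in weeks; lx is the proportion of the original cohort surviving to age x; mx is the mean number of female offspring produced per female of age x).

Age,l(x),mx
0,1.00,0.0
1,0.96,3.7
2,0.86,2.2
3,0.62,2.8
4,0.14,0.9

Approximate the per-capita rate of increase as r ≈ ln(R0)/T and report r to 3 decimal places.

1.114

R0 = Σ lx·mx = 0 + 3.552 + 1.892 + 1.736 + 0.126 = 7.306
Σ x·lx·mx = 13.048; T = 13.048/7.306 = 1.78593…
r ≈ ln(R0)/T = ln(7.306)/1.78593… = 1.11354… → 1.114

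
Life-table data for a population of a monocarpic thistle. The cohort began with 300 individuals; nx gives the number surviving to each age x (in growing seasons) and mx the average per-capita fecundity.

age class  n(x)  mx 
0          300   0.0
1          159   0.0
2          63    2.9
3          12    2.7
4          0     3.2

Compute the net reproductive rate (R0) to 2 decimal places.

lx = nx/n0 = nx/300: 1, 0.53, 0.21, 0.04, 0
lx·mx by age: 0, 0, 0.609, 0.108, 0
R0 = Σ lx·mx = 0.717 → 0.72

0.72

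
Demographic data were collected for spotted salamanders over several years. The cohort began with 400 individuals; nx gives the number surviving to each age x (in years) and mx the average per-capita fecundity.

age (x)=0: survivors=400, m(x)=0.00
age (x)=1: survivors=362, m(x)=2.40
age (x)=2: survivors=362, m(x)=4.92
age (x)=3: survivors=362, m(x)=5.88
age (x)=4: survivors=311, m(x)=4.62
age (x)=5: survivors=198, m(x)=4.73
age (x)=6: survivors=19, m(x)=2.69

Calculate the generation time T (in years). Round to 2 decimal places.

lx = nx/n0 = nx/400: 1, 0.905, 0.905, 0.905, 0.7775, 0.495, 0.0475
lx·mx: 0, 2.172, 4.4526, 5.3214, 3.59205, 2.34135, 0.127775 → R0 = 18.007175
x·lx·mx: 0, 2.172, 8.9052, 15.9642, 14.3682, 11.70675, 0.76665 → Σ = 53.883
T = 53.883 / 18.007175 = 2.992307… → 2.99

2.99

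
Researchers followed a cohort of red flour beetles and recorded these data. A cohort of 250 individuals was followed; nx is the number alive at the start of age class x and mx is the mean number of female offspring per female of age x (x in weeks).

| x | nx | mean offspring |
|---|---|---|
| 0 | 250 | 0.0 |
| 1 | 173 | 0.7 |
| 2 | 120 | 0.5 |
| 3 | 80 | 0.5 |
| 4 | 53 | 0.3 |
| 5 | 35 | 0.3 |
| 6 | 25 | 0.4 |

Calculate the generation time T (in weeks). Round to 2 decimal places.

2.09

lx = nx/n0 = nx/250: 1, 0.692, 0.48, 0.32, 0.212, 0.14, 0.1
lx·mx: 0, 0.4844, 0.24, 0.16, 0.0636, 0.042, 0.04 → R0 = 1.03
x·lx·mx: 0, 0.4844, 0.48, 0.48, 0.2544, 0.21, 0.24 → Σ = 2.1488
T = 2.1488 / 1.03 = 2.086214… → 2.09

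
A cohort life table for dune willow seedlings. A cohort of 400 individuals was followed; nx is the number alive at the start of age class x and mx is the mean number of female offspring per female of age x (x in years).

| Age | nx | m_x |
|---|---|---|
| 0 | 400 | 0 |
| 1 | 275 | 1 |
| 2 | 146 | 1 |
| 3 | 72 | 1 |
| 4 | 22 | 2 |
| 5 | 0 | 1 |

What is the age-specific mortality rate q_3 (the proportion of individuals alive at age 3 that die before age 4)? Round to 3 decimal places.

lx = nx/n0 = nx/400: 1, 0.6875, 0.365, 0.18, 0.055, 0
q_3 = (l_3 − l_4) / l_3 = (0.18 − 0.055) / 0.18
     = 0.125 / 0.18 = 0.694444… → 0.694

0.694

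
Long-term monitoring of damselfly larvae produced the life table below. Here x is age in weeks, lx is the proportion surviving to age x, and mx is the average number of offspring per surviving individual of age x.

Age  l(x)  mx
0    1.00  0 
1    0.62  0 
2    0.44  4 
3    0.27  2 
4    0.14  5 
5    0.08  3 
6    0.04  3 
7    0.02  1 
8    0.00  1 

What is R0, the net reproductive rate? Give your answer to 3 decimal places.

3.380

lx·mx by age: 0, 0, 1.76, 0.54, 0.7, 0.24, 0.12, 0.02, 0
R0 = Σ lx·mx = 3.38 → 3.380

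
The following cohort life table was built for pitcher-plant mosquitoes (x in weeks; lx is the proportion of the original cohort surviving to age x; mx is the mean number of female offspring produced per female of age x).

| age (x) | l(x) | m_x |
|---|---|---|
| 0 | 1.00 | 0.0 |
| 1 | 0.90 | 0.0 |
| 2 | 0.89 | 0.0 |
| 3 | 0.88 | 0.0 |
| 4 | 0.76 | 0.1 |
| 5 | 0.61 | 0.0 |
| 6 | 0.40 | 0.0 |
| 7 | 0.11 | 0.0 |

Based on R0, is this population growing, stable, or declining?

R0 = Σ lx·mx = 0 + 0 + 0 + 0 + 0.076 + 0 + 0 + 0 = 0.076
R0 < 1, so the population is declining.

declining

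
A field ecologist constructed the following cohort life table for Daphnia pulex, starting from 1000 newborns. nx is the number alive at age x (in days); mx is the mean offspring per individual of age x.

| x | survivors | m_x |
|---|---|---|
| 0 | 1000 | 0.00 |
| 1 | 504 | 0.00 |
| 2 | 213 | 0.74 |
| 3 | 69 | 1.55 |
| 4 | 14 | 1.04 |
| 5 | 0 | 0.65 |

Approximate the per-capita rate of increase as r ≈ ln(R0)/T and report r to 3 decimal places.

lx = nx/n0 = nx/1000: 1, 0.504, 0.213, 0.069, 0.014, 0
R0 = Σ lx·mx = 0 + 0 + 0.15762 + 0.10695 + 0.01456 + 0 = 0.27913
Σ x·lx·mx = 0.69433; T = 0.69433/0.27913 = 2.48748…
r ≈ ln(R0)/T = ln(0.27913)/2.48748… = -0.513… → -0.513

-0.513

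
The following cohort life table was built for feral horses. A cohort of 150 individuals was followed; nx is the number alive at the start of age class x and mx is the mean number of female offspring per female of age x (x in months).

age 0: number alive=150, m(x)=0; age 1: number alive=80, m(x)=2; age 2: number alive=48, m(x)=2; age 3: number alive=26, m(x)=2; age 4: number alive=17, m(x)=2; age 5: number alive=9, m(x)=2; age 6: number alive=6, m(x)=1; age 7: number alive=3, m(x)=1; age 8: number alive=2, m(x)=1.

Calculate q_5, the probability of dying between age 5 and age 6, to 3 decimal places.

0.333

lx = nx/n0 = nx/150: 1, 0.53333…, 0.32, 0.17333…, 0.11333…, 0.06, 0.04, 0.02, 0.01333…
q_5 = (l_5 − l_6) / l_5 = (0.06 − 0.04) / 0.06
     = 0.02 / 0.06 = 0.333333… → 0.333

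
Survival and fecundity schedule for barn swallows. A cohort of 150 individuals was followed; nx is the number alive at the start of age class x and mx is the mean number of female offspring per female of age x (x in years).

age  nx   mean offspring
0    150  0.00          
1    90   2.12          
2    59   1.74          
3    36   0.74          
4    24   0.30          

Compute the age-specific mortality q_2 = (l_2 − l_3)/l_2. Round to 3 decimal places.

lx = nx/n0 = nx/150: 1, 0.6, 0.39333…, 0.24, 0.16
q_2 = (l_2 − l_3) / l_2 = (0.393333… − 0.24) / 0.393333…
     = 0.153333… / 0.393333… = 0.389831… → 0.390

0.390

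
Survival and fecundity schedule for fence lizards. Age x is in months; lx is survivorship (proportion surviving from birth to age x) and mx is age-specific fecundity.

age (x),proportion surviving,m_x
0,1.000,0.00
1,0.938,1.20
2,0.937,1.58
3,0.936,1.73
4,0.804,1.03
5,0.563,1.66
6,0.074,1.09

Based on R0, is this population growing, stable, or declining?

growing

R0 = Σ lx·mx = 0 + 1.1256 + 1.48046 + 1.61928 + 0.82812 + 0.93458 + 0.08066 = 6.0687
R0 > 1, so the population is growing.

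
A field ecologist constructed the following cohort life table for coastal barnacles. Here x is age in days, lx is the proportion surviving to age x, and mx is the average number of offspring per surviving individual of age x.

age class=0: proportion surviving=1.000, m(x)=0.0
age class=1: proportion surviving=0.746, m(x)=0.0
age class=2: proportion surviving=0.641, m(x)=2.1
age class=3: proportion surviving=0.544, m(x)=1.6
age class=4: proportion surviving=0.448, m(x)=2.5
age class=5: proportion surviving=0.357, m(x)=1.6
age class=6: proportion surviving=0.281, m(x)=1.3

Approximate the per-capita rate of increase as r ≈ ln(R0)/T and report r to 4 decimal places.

R0 = Σ lx·mx = 0 + 0 + 1.3461 + 0.8704 + 1.12 + 0.5712 + 0.3653 = 4.273
Σ x·lx·mx = 14.8312; T = 14.8312/4.273 = 3.47091…
r ≈ ln(R0)/T = ln(4.273)/3.47091… = 0.418425… → 0.4184

0.4184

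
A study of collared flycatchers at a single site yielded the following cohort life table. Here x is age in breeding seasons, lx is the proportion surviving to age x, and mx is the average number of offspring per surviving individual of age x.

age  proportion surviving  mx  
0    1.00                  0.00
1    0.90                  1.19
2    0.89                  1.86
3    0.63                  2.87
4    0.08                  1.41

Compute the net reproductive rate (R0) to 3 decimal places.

4.647

lx·mx by age: 0, 1.071, 1.6554, 1.8081, 0.1128
R0 = Σ lx·mx = 4.6473 → 4.647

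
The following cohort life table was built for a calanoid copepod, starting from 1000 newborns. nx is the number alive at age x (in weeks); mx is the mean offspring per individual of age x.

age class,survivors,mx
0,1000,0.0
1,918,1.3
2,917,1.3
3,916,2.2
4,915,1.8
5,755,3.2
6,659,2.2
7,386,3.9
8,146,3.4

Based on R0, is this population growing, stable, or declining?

growing

lx = nx/n0 = nx/1000: 1, 0.918, 0.917, 0.916, 0.915, 0.755, 0.659, 0.386, 0.146
R0 = Σ lx·mx = 0 + 1.1934 + 1.1921 + 2.0152 + 1.647 + 2.416 + 1.4498 + 1.5054 + 0.4964 = 11.9153
R0 > 1, so the population is growing.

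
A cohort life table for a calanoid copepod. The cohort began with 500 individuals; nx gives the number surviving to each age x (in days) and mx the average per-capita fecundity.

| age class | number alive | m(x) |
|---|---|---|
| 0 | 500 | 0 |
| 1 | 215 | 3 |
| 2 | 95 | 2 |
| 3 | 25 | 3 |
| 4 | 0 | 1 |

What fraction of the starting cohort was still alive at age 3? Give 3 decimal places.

l_3 = n_3/n_0 = 25/500 = 0.05 → 0.050

0.050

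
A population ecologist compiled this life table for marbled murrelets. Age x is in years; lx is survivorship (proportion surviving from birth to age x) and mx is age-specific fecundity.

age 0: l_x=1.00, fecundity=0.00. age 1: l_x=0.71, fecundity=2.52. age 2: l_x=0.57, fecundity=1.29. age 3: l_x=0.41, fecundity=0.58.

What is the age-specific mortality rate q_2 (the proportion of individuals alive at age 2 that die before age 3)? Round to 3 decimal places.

q_2 = (l_2 − l_3) / l_2 = (0.57 − 0.41) / 0.57
     = 0.16 / 0.57 = 0.280702… → 0.281

0.281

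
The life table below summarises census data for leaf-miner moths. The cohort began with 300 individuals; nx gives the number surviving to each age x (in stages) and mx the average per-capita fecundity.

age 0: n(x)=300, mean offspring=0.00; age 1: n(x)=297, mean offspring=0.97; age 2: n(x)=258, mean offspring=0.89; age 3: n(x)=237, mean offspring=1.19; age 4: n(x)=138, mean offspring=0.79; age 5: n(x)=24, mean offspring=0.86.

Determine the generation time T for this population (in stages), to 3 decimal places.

lx = nx/n0 = nx/300: 1, 0.99, 0.86, 0.79, 0.46, 0.08
lx·mx: 0, 0.9603, 0.7654, 0.9401, 0.3634, 0.0688 → R0 = 3.098
x·lx·mx: 0, 0.9603, 1.5308, 2.8203, 1.4536, 0.344 → Σ = 7.109
T = 7.109 / 3.098 = 2.294706… → 2.295

2.295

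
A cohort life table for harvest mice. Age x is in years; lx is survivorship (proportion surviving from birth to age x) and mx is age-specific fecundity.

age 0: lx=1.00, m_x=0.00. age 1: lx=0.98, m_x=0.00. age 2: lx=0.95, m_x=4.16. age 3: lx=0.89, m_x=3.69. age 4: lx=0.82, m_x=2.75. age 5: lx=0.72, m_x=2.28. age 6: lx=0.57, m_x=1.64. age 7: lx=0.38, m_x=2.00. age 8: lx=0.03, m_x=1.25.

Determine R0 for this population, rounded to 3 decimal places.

12.865

lx·mx by age: 0, 0, 3.952, 3.2841, 2.255, 1.6416, 0.9348, 0.76, 0.0375
R0 = Σ lx·mx = 12.865 → 12.865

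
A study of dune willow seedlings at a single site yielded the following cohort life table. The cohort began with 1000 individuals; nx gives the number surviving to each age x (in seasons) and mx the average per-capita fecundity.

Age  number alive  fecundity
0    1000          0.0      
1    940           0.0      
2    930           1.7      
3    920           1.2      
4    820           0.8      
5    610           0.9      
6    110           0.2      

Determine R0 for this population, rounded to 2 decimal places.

3.91

lx = nx/n0 = nx/1000: 1, 0.94, 0.93, 0.92, 0.82, 0.61, 0.11
lx·mx by age: 0, 0, 1.581, 1.104, 0.656, 0.549, 0.022
R0 = Σ lx·mx = 3.912 → 3.91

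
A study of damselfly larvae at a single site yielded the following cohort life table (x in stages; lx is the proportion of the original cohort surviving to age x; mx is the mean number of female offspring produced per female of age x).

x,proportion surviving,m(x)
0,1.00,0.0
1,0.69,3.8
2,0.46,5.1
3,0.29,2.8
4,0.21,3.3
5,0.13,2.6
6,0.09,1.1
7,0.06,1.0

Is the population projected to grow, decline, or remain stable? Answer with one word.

growing

R0 = Σ lx·mx = 0 + 2.622 + 2.346 + 0.812 + 0.693 + 0.338 + 0.099 + 0.06 = 6.97
R0 > 1, so the population is growing.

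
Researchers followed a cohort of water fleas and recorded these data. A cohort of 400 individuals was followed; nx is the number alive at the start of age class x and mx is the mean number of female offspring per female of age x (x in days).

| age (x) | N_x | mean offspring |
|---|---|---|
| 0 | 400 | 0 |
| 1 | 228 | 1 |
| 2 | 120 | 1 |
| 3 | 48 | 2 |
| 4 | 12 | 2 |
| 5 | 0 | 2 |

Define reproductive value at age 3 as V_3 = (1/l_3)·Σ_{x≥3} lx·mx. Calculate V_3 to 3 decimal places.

lx = nx/n0 = nx/400: 1, 0.57, 0.3, 0.12, 0.03, 0
lx·mx for x ≥ 3: 0.24, 0.06, 0 → sum = 0.3
V_3 = 0.3 / l_3 = 0.3 / 0.12 = 2.5 → 2.500

2.500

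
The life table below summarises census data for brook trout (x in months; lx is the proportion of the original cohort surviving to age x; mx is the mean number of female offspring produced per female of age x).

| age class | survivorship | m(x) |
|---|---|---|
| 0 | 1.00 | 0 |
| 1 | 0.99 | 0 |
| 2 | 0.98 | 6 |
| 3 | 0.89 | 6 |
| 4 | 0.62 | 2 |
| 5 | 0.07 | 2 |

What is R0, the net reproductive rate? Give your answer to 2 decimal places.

12.60

lx·mx by age: 0, 0, 5.88, 5.34, 1.24, 0.14
R0 = Σ lx·mx = 12.6 → 12.60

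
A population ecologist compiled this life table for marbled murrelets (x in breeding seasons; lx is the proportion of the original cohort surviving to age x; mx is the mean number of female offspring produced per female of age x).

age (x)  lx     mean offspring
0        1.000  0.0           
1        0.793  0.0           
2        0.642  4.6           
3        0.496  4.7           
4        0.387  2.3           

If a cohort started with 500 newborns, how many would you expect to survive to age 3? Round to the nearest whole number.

Expected survivors = N0 · l_3 = 500 × 0.496 = 248 → 248

248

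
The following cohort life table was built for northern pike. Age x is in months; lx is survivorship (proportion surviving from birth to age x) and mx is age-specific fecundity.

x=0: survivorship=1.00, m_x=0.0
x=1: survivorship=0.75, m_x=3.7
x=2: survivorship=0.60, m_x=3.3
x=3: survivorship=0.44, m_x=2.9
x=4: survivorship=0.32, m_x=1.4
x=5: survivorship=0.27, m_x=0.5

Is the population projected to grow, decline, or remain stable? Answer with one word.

growing

R0 = Σ lx·mx = 0 + 2.775 + 1.98 + 1.276 + 0.448 + 0.135 = 6.614
R0 > 1, so the population is growing.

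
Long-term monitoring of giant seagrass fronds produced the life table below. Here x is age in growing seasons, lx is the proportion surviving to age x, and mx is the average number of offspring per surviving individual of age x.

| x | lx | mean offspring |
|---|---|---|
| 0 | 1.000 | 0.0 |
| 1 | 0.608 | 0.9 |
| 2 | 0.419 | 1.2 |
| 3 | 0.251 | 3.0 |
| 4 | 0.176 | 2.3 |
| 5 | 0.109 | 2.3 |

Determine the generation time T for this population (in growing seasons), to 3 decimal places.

2.719

lx·mx: 0, 0.5472, 0.5028, 0.753, 0.4048, 0.2507 → R0 = 2.4585
x·lx·mx: 0, 0.5472, 1.0056, 2.259, 1.6192, 1.2535 → Σ = 6.6845
T = 6.6845 / 2.4585 = 2.718934… → 2.719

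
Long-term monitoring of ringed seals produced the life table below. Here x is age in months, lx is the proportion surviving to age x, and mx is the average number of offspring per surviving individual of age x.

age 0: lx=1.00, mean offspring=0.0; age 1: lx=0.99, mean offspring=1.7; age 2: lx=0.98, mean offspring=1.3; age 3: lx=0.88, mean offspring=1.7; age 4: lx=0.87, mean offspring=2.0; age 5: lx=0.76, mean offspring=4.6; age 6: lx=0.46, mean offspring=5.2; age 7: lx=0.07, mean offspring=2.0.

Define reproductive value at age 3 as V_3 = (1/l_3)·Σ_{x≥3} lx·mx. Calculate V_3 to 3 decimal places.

10.527

lx·mx for x ≥ 3: 1.496, 1.74, 3.496, 2.392, 0.14 → sum = 9.264
V_3 = 9.264 / l_3 = 9.264 / 0.88 = 10.527273… → 10.527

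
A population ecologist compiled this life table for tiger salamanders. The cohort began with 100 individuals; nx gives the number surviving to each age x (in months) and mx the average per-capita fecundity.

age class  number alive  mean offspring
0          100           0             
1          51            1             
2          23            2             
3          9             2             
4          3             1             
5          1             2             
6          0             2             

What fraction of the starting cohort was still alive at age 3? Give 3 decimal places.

0.090

l_3 = n_3/n_0 = 9/100 = 0.09 → 0.090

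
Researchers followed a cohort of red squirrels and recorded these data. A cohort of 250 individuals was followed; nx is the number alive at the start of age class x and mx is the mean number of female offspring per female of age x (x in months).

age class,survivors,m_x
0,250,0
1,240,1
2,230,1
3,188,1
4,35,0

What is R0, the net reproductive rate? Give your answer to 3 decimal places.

2.632

lx = nx/n0 = nx/250: 1, 0.96, 0.92, 0.752, 0.14
lx·mx by age: 0, 0.96, 0.92, 0.752, 0
R0 = Σ lx·mx = 2.632 → 2.632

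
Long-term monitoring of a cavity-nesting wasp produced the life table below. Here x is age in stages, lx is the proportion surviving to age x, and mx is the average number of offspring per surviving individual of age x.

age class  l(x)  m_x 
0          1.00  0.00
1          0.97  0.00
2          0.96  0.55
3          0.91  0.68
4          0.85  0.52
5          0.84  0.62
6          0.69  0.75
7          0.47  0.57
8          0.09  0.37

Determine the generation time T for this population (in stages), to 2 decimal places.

lx·mx: 0, 0, 0.528, 0.6188, 0.442, 0.5208, 0.5175, 0.2679, 0.0333 → R0 = 2.9283
x·lx·mx: 0, 0, 1.056, 1.8564, 1.768, 2.604, 3.105, 1.8753, 0.2664 → Σ = 12.5311
T = 12.5311 / 2.9283 = 4.279309… → 4.28

4.28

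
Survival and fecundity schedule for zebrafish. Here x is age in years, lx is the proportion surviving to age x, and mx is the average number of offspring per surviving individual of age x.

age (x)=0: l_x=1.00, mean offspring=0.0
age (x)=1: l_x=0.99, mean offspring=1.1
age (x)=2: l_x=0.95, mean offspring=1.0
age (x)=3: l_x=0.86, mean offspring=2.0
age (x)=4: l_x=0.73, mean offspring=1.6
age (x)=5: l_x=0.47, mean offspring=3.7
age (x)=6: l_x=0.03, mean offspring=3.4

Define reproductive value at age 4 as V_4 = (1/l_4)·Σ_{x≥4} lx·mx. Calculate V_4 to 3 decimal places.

4.122

lx·mx for x ≥ 4: 1.168, 1.739, 0.102 → sum = 3.009
V_4 = 3.009 / l_4 = 3.009 / 0.73 = 4.121918… → 4.122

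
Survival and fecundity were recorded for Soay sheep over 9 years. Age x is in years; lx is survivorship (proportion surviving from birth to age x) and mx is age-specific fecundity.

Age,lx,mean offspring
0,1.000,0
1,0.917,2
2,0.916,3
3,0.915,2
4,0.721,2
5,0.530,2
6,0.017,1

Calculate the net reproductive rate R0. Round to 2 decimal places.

8.93

lx·mx by age: 0, 1.834, 2.748, 1.83, 1.442, 1.06, 0.017
R0 = Σ lx·mx = 8.931 → 8.93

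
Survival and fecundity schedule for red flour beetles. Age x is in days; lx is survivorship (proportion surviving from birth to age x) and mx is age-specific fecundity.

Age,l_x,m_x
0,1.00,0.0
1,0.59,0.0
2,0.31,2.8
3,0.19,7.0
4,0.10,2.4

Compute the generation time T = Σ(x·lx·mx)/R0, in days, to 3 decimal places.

2.742

lx·mx: 0, 0, 0.868, 1.33, 0.24 → R0 = 2.438
x·lx·mx: 0, 0, 1.736, 3.99, 0.96 → Σ = 6.686
T = 6.686 / 2.438 = 2.742412… → 2.742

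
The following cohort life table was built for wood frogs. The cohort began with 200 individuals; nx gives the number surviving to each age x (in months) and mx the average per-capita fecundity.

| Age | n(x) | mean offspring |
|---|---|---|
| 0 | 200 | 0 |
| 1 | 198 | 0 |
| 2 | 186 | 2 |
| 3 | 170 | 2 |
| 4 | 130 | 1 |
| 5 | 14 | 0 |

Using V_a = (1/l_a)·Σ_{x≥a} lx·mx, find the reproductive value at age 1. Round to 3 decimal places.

lx = nx/n0 = nx/200: 1, 0.99, 0.93, 0.85, 0.65, 0.07
lx·mx for x ≥ 1: 0, 1.86, 1.7, 0.65, 0 → sum = 4.21
V_1 = 4.21 / l_1 = 4.21 / 0.99 = 4.252525… → 4.253

4.253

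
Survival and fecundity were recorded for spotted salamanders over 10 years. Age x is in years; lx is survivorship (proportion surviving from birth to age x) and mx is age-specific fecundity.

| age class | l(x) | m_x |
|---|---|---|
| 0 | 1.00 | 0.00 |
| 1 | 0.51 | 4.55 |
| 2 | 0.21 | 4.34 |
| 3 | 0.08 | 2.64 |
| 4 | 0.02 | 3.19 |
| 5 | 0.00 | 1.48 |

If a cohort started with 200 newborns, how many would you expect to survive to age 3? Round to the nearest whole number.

16

Expected survivors = N0 · l_3 = 200 × 0.08 = 16 → 16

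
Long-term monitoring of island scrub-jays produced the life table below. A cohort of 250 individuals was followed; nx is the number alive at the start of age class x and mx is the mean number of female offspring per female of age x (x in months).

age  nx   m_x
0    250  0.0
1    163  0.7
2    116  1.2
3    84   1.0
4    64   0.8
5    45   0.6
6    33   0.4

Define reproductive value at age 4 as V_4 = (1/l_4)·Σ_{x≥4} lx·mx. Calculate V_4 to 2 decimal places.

lx = nx/n0 = nx/250: 1, 0.652, 0.464, 0.336, 0.256, 0.18, 0.132
lx·mx for x ≥ 4: 0.2048, 0.108, 0.0528 → sum = 0.3656
V_4 = 0.3656 / l_4 = 0.3656 / 0.256 = 1.428125 → 1.43

1.43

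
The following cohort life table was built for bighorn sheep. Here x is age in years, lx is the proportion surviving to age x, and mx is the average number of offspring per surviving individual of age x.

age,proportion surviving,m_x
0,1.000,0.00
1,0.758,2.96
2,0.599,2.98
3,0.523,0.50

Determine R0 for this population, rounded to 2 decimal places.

lx·mx by age: 0, 2.24368, 1.78502, 0.2615
R0 = Σ lx·mx = 4.2902 → 4.29

4.29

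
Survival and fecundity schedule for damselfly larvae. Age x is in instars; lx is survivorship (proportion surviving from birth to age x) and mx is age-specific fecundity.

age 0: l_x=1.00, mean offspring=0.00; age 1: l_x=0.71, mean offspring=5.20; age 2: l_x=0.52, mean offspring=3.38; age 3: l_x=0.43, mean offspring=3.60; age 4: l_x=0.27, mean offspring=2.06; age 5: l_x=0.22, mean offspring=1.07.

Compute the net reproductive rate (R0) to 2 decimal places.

7.79

lx·mx by age: 0, 3.692, 1.7576, 1.548, 0.5562, 0.2354
R0 = Σ lx·mx = 7.7892 → 7.79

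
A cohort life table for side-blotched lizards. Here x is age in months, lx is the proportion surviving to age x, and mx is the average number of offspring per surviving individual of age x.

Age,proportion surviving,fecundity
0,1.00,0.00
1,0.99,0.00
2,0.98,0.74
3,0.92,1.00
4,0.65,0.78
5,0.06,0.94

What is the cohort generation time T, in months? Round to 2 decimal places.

lx·mx: 0, 0, 0.7252, 0.92, 0.507, 0.0564 → R0 = 2.2086
x·lx·mx: 0, 0, 1.4504, 2.76, 2.028, 0.282 → Σ = 6.5204
T = 6.5204 / 2.2086 = 2.952277… → 2.95

2.95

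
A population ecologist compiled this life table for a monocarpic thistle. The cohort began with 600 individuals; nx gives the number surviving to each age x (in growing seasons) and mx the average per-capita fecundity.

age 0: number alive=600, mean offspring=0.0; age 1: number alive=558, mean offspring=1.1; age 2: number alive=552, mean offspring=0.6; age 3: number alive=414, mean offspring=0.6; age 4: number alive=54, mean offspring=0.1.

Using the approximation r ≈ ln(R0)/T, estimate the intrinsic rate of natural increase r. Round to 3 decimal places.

0.406

lx = nx/n0 = nx/600: 1, 0.93, 0.92, 0.69, 0.09
R0 = Σ lx·mx = 0 + 1.023 + 0.552 + 0.414 + 0.009 = 1.998
Σ x·lx·mx = 3.405; T = 3.405/1.998 = 1.7042…
r ≈ ln(R0)/T = ln(1.998)/1.7042… = 0.40614… → 0.406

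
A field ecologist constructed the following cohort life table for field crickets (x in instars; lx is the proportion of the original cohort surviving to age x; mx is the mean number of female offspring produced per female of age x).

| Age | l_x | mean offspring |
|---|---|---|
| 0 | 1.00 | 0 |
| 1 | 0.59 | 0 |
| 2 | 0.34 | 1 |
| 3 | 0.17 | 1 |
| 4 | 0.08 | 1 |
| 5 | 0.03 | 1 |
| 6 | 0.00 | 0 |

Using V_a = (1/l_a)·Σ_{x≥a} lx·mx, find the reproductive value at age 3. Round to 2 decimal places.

1.65

lx·mx for x ≥ 3: 0.17, 0.08, 0.03, 0 → sum = 0.28
V_3 = 0.28 / l_3 = 0.28 / 0.17 = 1.647059… → 1.65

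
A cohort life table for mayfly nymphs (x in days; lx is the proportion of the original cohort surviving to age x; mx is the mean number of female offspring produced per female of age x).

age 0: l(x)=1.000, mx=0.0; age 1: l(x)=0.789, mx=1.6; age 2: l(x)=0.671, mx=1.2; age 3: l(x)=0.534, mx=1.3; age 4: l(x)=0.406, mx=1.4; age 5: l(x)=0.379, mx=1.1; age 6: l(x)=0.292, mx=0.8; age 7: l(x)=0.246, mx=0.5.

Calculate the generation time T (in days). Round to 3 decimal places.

2.821

lx·mx: 0, 1.2624, 0.8052, 0.6942, 0.5684, 0.4169, 0.2336, 0.123 → R0 = 4.1037
x·lx·mx: 0, 1.2624, 1.6104, 2.0826, 2.2736, 2.0845, 1.4016, 0.861 → Σ = 11.5761
T = 11.5761 / 4.1037 = 2.820893… → 2.821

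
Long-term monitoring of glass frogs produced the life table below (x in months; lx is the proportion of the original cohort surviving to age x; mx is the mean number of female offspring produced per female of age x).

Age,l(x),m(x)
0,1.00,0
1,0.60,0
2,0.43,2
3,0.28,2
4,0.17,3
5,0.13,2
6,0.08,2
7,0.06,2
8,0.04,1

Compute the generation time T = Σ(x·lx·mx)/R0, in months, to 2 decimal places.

lx·mx: 0, 0, 0.86, 0.56, 0.51, 0.26, 0.16, 0.12, 0.04 → R0 = 2.51
x·lx·mx: 0, 0, 1.72, 1.68, 2.04, 1.3, 0.96, 0.84, 0.32 → Σ = 8.86
T = 8.86 / 2.51 = 3.52988… → 3.53

3.53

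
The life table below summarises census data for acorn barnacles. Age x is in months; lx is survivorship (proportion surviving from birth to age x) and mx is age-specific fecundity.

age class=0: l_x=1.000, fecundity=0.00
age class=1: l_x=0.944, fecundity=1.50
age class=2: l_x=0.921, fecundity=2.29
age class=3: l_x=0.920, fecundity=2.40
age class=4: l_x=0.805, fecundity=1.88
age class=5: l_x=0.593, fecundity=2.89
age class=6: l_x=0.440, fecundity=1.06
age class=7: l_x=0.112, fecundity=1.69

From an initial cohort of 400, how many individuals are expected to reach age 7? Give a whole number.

45

Expected survivors = N0 · l_7 = 400 × 0.112 = 44.8 → 45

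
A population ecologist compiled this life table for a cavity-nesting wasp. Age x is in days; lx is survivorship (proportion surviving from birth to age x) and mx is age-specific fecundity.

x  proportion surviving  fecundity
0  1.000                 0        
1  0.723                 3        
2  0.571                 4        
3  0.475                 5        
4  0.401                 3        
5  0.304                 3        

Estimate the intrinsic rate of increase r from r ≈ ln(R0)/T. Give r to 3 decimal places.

R0 = Σ lx·mx = 0 + 2.169 + 2.284 + 2.375 + 1.203 + 0.912 = 8.943
Σ x·lx·mx = 23.234; T = 23.234/8.943 = 2.59801…
r ≈ ln(R0)/T = ln(8.943)/2.59801… = 0.84329… → 0.843

0.843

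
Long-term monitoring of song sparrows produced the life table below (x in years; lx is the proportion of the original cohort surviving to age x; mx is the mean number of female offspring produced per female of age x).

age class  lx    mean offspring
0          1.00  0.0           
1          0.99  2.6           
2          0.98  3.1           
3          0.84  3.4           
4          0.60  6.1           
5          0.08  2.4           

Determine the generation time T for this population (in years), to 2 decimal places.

lx·mx: 0, 2.574, 3.038, 2.856, 3.66, 0.192 → R0 = 12.32
x·lx·mx: 0, 2.574, 6.076, 8.568, 14.64, 0.96 → Σ = 32.818
T = 32.818 / 12.32 = 2.663799… → 2.66

2.66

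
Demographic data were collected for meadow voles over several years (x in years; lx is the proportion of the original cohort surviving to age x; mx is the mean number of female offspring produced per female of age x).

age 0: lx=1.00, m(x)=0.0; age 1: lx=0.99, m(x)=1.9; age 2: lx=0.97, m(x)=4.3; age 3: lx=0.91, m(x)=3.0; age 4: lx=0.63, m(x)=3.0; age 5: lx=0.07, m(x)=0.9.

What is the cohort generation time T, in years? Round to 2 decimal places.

2.45

lx·mx: 0, 1.881, 4.171, 2.73, 1.89, 0.063 → R0 = 10.735
x·lx·mx: 0, 1.881, 8.342, 8.19, 7.56, 0.315 → Σ = 26.288
T = 26.288 / 10.735 = 2.448812… → 2.45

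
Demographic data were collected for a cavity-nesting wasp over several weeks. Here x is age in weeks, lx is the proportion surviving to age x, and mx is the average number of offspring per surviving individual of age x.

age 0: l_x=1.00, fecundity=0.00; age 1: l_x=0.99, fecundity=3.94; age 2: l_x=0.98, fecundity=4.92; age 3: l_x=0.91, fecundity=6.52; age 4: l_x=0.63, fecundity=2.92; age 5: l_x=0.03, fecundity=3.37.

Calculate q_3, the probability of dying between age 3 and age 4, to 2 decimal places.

q_3 = (l_3 − l_4) / l_3 = (0.91 − 0.63) / 0.91
     = 0.28 / 0.91 = 0.307692… → 0.31

0.31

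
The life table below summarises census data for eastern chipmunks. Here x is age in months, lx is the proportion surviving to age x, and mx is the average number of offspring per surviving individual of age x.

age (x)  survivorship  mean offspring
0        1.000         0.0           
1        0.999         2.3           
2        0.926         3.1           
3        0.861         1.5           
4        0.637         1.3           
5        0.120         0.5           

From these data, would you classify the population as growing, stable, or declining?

R0 = Σ lx·mx = 0 + 2.2977 + 2.8706 + 1.2915 + 0.8281 + 0.06 = 7.3479
R0 > 1, so the population is growing.

growing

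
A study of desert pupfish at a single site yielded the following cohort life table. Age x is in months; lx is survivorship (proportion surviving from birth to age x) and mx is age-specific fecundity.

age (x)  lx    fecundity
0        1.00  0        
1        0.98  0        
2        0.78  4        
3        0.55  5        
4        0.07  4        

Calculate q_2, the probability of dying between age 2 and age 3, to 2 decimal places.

0.29

q_2 = (l_2 − l_3) / l_2 = (0.78 − 0.55) / 0.78
     = 0.23 / 0.78 = 0.294872… → 0.29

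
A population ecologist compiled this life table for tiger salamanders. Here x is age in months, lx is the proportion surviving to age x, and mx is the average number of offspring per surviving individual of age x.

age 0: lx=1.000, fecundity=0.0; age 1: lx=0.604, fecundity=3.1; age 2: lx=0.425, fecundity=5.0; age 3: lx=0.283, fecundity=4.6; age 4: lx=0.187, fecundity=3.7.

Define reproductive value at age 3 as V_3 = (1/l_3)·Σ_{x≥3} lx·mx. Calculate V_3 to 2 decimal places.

7.04

lx·mx for x ≥ 3: 1.3018, 0.6919 → sum = 1.9937
V_3 = 1.9937 / l_3 = 1.9937 / 0.283 = 7.044876… → 7.04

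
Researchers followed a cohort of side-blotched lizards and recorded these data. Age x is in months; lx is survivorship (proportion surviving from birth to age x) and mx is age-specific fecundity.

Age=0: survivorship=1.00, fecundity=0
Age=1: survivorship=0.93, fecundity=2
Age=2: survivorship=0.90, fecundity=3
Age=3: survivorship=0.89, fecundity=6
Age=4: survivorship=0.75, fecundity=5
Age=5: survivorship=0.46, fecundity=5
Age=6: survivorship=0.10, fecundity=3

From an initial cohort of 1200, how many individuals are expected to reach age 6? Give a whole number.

120

Expected survivors = N0 · l_6 = 1200 × 0.10 = 120 → 120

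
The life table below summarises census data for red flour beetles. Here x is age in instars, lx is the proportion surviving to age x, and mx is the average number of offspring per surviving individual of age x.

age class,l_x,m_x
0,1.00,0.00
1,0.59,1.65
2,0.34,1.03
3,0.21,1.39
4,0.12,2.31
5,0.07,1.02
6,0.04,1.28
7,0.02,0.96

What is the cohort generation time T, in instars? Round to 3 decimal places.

2.191

lx·mx: 0, 0.9735, 0.3502, 0.2919, 0.2772, 0.0714, 0.0512, 0.0192 → R0 = 2.0346
x·lx·mx: 0, 0.9735, 0.7004, 0.8757, 1.1088, 0.357, 0.3072, 0.1344 → Σ = 4.457
T = 4.457 / 2.0346 = 2.190603… → 2.191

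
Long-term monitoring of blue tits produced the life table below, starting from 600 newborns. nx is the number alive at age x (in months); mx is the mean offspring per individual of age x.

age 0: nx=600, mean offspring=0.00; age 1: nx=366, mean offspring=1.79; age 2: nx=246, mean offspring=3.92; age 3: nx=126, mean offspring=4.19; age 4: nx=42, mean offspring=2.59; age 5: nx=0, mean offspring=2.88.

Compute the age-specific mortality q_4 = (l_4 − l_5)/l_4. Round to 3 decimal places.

lx = nx/n0 = nx/600: 1, 0.61, 0.41, 0.21, 0.07, 0
q_4 = (l_4 − l_5) / l_4 = (0.07 − 0) / 0.07
     = 0.07 / 0.07 = 1 → 1.000

1.000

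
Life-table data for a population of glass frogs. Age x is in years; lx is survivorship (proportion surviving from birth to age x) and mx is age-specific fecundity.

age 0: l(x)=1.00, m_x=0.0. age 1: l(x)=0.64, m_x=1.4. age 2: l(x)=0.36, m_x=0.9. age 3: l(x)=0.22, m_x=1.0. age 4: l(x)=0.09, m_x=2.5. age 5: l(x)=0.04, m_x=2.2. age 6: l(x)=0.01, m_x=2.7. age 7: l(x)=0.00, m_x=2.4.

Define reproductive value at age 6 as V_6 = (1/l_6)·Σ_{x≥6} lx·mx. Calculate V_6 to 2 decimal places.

2.70

lx·mx for x ≥ 6: 0.027, 0 → sum = 0.027
V_6 = 0.027 / l_6 = 0.027 / 0.01 = 2.7 → 2.70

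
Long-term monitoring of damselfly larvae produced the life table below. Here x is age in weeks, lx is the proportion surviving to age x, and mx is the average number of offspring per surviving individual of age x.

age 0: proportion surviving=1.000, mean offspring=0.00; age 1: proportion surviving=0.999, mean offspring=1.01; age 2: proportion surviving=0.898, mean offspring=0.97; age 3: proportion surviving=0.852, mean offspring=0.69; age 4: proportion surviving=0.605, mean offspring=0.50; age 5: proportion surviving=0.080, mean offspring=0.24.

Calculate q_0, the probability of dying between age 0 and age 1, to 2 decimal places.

0.00

q_0 = (l_0 − l_1) / l_0 = (1 − 0.999) / 1
     = 0.001 / 1 = 0.001 → 0.00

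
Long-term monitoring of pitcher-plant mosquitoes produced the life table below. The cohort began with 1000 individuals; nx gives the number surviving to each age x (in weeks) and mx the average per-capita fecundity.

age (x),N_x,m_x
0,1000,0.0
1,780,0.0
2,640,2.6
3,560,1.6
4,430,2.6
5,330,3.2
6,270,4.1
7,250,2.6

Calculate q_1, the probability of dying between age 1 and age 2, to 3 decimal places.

lx = nx/n0 = nx/1000: 1, 0.78, 0.64, 0.56, 0.43, 0.33, 0.27, 0.25
q_1 = (l_1 − l_2) / l_1 = (0.78 − 0.64) / 0.78
     = 0.14 / 0.78 = 0.179487… → 0.179

0.179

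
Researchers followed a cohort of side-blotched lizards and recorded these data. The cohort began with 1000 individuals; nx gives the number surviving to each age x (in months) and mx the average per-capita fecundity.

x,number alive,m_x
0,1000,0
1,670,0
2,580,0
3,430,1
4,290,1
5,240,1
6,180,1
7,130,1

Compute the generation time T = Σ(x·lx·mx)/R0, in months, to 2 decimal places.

4.44

lx = nx/n0 = nx/1000: 1, 0.67, 0.58, 0.43, 0.29, 0.24, 0.18, 0.13
lx·mx: 0, 0, 0, 0.43, 0.29, 0.24, 0.18, 0.13 → R0 = 1.27
x·lx·mx: 0, 0, 0, 1.29, 1.16, 1.2, 1.08, 0.91 → Σ = 5.64
T = 5.64 / 1.27 = 4.440945… → 4.44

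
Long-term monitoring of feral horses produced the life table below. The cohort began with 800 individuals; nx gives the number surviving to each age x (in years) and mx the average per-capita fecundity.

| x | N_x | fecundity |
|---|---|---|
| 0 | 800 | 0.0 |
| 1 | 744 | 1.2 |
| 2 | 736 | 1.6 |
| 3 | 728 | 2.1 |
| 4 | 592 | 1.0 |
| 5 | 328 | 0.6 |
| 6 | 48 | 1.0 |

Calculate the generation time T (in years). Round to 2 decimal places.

lx = nx/n0 = nx/800: 1, 0.93, 0.92, 0.91, 0.74, 0.41, 0.06
lx·mx: 0, 1.116, 1.472, 1.911, 0.74, 0.246, 0.06 → R0 = 5.545
x·lx·mx: 0, 1.116, 2.944, 5.733, 2.96, 1.23, 0.36 → Σ = 14.343
T = 14.343 / 5.545 = 2.586655… → 2.59

2.59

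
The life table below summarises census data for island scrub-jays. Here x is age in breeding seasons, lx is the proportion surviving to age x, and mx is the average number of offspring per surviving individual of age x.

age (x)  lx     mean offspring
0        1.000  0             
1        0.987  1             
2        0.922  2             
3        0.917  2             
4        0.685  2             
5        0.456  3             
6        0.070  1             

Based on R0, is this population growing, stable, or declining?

R0 = Σ lx·mx = 0 + 0.987 + 1.844 + 1.834 + 1.37 + 1.368 + 0.07 = 7.473
R0 > 1, so the population is growing.

growing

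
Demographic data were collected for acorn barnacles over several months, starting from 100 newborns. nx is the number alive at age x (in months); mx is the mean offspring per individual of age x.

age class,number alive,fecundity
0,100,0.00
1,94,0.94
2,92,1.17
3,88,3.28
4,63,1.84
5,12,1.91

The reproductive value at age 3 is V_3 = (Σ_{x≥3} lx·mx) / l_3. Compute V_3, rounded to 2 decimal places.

lx = nx/n0 = nx/100: 1, 0.94, 0.92, 0.88, 0.63, 0.12
lx·mx for x ≥ 3: 2.8864, 1.1592, 0.2292 → sum = 4.2748
V_3 = 4.2748 / l_3 = 4.2748 / 0.88 = 4.857727… → 4.86

4.86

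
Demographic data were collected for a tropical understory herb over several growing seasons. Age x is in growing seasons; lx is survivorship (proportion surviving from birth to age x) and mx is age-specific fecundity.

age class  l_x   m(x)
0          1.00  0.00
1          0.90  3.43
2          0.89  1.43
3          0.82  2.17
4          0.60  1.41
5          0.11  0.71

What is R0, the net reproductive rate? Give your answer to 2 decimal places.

7.06

lx·mx by age: 0, 3.087, 1.2727, 1.7794, 0.846, 0.0781
R0 = Σ lx·mx = 7.0632 → 7.06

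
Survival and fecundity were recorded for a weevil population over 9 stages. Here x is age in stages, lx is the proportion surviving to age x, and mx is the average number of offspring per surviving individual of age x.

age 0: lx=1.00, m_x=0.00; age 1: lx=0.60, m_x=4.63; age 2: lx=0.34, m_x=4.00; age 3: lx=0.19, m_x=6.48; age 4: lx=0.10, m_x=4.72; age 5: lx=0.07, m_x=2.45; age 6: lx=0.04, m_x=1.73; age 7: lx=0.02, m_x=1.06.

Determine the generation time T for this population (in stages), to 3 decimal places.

lx·mx: 0, 2.778, 1.36, 1.2312, 0.472, 0.1715, 0.0692, 0.0212 → R0 = 6.1031
x·lx·mx: 0, 2.778, 2.72, 3.6936, 1.888, 0.8575, 0.4152, 0.1484 → Σ = 12.5007
T = 12.5007 / 6.1031 = 2.048254… → 2.048

2.048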